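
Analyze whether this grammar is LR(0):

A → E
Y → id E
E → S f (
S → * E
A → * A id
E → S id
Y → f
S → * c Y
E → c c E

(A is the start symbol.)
Augment with A' → A and build the canonical LR(0) collection (I0 = CLOSURE({[A' → . A]}), then GOTO on every symbol after a dot until no new states appear). It has 21 states:
  I0: { [A → . * A id], [A → . E], [A' → . A], [E → . S f (], [E → . S id], [E → . c c E], [S → . * E], [S → . * c Y] }  — shift
  I1: { [A → * . A id], [A → . * A id], [A → . E], [E → . S f (], [E → . S id], [E → . c c E], [S → * . E], [S → * . c Y], [S → . * E], [S → . * c Y] }  — shift
  I2: { [A' → A .] }  — accept
  I3: { [A → E .] }  — reduce
  I4: { [E → S . f (], [E → S . id] }  — shift
  I5: { [E → c . c E] }  — shift
  I6: { [E → . S f (], [E → . S id], [E → . c c E], [E → c c . E], [S → . * E], [S → . * c Y] }  — shift
  I7: { [E → . S f (], [E → . S id], [E → . c c E], [S → * . E], [S → * . c Y], [S → . * E], [S → . * c Y] }  — shift
  I8: { [E → c c E .] }  — reduce
  I9: { [S → * E .] }  — reduce
  I10: { [E → c . c E], [S → * c . Y], [Y → . f], [Y → . id E] }  — shift
  I11: { [S → * c Y .] }  — reduce
  I12: { [Y → f .] }  — reduce
  I13: { [E → . S f (], [E → . S id], [E → . c c E], [S → . * E], [S → . * c Y], [Y → id . E] }  — shift
  I14: { [Y → id E .] }  — reduce
  I15: { [E → S f . (] }  — shift
  I16: { [E → S id .] }  — reduce
  I17: { [E → S f ( .] }  — reduce
  I18: { [A → * A . id] }  — shift
  I19: { [A → E .], [S → * E .] }  — 2 reduces
  I20: { [A → * A id .] }  — reduce

Conflict in state I19:
  Reduce-reduce conflict: [A → E .] and [S → * E .]
So the grammar is NOT LR(0).

Answer: No. Reduce-reduce conflict: [A → E .] and [S → * E .]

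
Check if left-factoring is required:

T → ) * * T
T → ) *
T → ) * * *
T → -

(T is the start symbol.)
Left-factoring is needed when two productions for the same non-terminal
share a common prefix on the right-hand side.

Productions for T:
  T → ) * * T
  T → ) *
  T → ) * * *
  T → -

Found common prefix ') *' in productions for T

Answer: Yes, T has productions with common prefix ') *'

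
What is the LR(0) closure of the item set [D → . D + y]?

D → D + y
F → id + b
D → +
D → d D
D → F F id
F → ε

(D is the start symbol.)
To compute CLOSURE, for each item [A → α.Bβ] where B is a non-terminal, add [B → .γ] for all productions B → γ; repeat for the newly added items until nothing changes.

Start with: [D → . D + y]
  [D → . D + y] has the dot before D: add [D → . +], [D → . d D], [D → . F F id]
  [D → . F F id] has the dot before F: add [F → . id + b], [F → .]
No further items can be added.

CLOSURE = { [D → . +], [D → . D + y], [D → . F F id], [D → . d D], [F → . id + b], [F → .] }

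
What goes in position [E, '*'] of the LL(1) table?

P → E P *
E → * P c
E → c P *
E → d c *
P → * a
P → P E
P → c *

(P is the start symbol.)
To find M[E, '*'], we find productions for E where '*' is in the predict set (PREDICT(N → α) = (FIRST(α) \ {ε}) ∪ (FOLLOW(N) if α ⇒* ε)).

E → * P c: PREDICT = { '*' }
  '*' is in predict set, so this production goes in M[E, '*']
E → c P *: PREDICT = { 'c' }
E → d c *: PREDICT = { 'd' }

M[E, '*'] = E → * P c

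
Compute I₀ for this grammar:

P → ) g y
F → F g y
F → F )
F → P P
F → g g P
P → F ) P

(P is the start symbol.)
{ [F → . F )], [F → . F g y], [F → . P P], [F → . g g P], [P → . ) g y], [P → . F ) P], [P' → . P] }

First, augment the grammar with P' → P
I₀ = CLOSURE({ [P' → . P] }):
  [P' → . P] has the dot before P: add [P → . ) g y], [P → . F ) P]
  [P → . F ) P] has the dot before F: add [F → . F g y], [F → . F )], [F → . P P], [F → . g g P]
No further items can be added.

I₀ = { [F → . F )], [F → . F g y], [F → . P P], [F → . g g P], [P → . ) g y], [P → . F ) P], [P' → . P] }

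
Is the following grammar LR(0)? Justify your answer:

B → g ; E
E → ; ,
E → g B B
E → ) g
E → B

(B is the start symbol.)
Yes, the grammar is LR(0)

A grammar is LR(0) if no state in the canonical LR(0) collection has:
  - both a shift item (dot before a terminal) and a complete item (shift-reduce conflict), or
  - two or more complete items (reduce-reduce conflict; the accept item [B' → B .] counts as a complete item here).

Augment with B' → B and build the canonical LR(0) collection (I0 = CLOSURE({[B' → . B]}), then GOTO on every symbol after a dot until no new states appear). It has 13 states:
  I0: { [B → . g ; E], [B' → . B] }  — shift
  I1: { [B' → B .] }  — accept
  I2: { [B → g . ; E] }  — shift
  I3: { [B → . g ; E], [B → g ; . E], [E → . ) g], [E → . ; ,], [E → . B], [E → . g B B] }  — shift
  I4: { [E → ) . g] }  — shift
  I5: { [E → ; . ,] }  — shift
  I6: { [E → B .] }  — reduce
  I7: { [B → g ; E .] }  — reduce
  I8: { [B → . g ; E], [B → g . ; E], [E → g . B B] }  — shift
  I9: { [B → . g ; E], [E → g B . B] }  — shift
  I10: { [E → g B B .] }  — reduce
  I11: { [E → ; , .] }  — reduce
  I12: { [E → ) g .] }  — reduce

Every state is either a pure shift/goto state or contains exactly one complete item and nothing to shift — no conflicts. The grammar is LR(0).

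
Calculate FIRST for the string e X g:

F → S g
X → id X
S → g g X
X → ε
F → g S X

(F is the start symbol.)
{ 'e' }

To compute FIRST(e X g), process the symbols left to right:
Symbol e is a terminal. Add 'e' and stop.
FIRST(e X g) = { 'e' }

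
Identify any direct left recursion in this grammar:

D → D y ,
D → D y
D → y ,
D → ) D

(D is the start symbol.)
D → D y ,: LEFT RECURSIVE (starts with D)
D → D y: LEFT RECURSIVE (starts with D)
D → y ,: starts with y
D → ) D: starts with ')'

The grammar has direct left recursion on: D.

Answer: Yes, D is left-recursive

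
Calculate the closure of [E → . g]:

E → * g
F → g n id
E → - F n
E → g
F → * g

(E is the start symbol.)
Start with: [E → . g]
The dot precedes the terminal g, so nothing is added.

CLOSURE = { [E → . g] }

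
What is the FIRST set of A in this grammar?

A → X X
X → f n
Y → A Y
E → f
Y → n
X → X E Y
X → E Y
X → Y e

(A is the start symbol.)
{ 'f', 'n' }

FIRST sets of the other non-terminals involved (by the same procedure, iterated to a fixed point):
  FIRST(X) = { 'f', 'n' }

From A → X X:
  - X is a non-terminal: add FIRST(X) \ {ε} = { 'f', 'n' }
    X is not nullable, so stop

Collecting: FIRST(A) = { 'f', 'n' }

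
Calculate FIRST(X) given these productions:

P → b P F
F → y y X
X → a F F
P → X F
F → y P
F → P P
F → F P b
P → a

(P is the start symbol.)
{ 'a' }

To compute FIRST(X), examine every production with X on the left-hand side, reading each right-hand side left to right until a non-nullable symbol is reached.

From X → a F F:
  - a is a terminal: add 'a' and stop

Collecting: FIRST(X) = { 'a' }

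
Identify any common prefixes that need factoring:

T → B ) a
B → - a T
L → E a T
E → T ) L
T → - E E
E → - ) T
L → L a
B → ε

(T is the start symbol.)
Left-factoring is needed when two productions for the same non-terminal
share a common prefix on the right-hand side.

Productions for T:
  T → B ) a
  T → - E E
Productions for B:
  B → - a T
  B → ε
Productions for L:
  L → E a T
  L → L a
Productions for E:
  E → T ) L
  E → - ) T

No common prefixes found.

Answer: No, left-factoring is not needed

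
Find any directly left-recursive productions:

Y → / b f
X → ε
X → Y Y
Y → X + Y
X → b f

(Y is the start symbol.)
Direct left recursion occurs when N → N α for some non-terminal N (the right-hand side begins with the left-hand side itself).

Y → / b f: starts with '/'
X → ε: starts with ε
X → Y Y: starts with Y
Y → X + Y: starts with X
X → b f: starts with b

No direct left recursion found.

Answer: No direct left recursion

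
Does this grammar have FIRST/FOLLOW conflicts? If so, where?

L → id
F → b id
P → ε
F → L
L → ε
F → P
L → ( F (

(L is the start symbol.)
Yes. L → '(' F '(' with FOLLOW(L) on { '(' }; F → L with FOLLOW(F) on { '(' }

Nullable non-terminals: F, L, P.
FIRST sets used below: FIRST(L) = { '(', 'id', ε }, FIRST(P) = { ε }

F: nullable alternative(s) F → L, F → P; FOLLOW(F) = { '(' }
  F → b id: FIRST \ {ε} = { 'b' } — disjoint from FOLLOW(F)
  F → L: FIRST \ {ε} = { '(', 'id' } — overlaps FOLLOW(F) on { '(' }: CONFLICT
  F → P: FIRST \ {ε} = { } — disjoint from FOLLOW(F)

L: nullable alternative(s) L → ε; FOLLOW(L) = { $, '(' }
  L → id: FIRST \ {ε} = { 'id' } — disjoint from FOLLOW(L)
  L → ε: FIRST \ {ε} = { } — this is the only nullable alternative, skip
  L → ( F (: FIRST \ {ε} = { '(' } — overlaps FOLLOW(L) on { '(' }: CONFLICT
P has a nullable alternative but only one production, so nothing to check.

So the grammar has 2 FIRST/FOLLOW conflicts (marked CONFLICT above).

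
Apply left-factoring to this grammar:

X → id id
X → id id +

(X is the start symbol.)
X → id id X'
X' → ε
X' → +

Left-factoring transforms A → αβ₁ | αβ₂ into A → αA' and A' → β₁ | β₂
(α is the longest common prefix among the alternatives). Repeat until
no nonterminal has two alternatives with a common prefix.

Round 1: X has alternatives sharing prefix 'id id'. Introduce X': X → id id X'
  Add: X' → ε
  Add: X' → +

No remaining common prefixes — done.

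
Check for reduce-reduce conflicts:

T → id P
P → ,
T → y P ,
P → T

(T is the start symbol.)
No reduce-reduce conflicts

Augment with T' → T and build the canonical LR(0) collection (I0 = CLOSURE({[T' → . T]}), then GOTO on every symbol after a dot until no new states appear). It has 9 states:
  I0: { [T → . id P], [T → . y P ,], [T' → . T] }  — shift
  I1: { [T' → T .] }  — accept
  I2: { [P → . ,], [P → . T], [T → . id P], [T → . y P ,], [T → id . P] }  — shift
  I3: { [P → . ,], [P → . T], [T → . id P], [T → . y P ,], [T → y . P ,] }  — shift
  I4: { [P → , .] }  — reduce
  I5: { [T → y P . ,] }  — shift
  I6: { [P → T .] }  — reduce
  I7: { [T → y P , .] }  — reduce
  I8: { [T → id P .] }  — reduce

No state contains more than one complete item.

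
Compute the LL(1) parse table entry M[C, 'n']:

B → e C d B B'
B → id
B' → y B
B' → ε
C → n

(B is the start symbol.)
To find M[C, 'n'], we find productions for C where 'n' is in the predict set (PREDICT(N → α) = (FIRST(α) \ {ε}) ∪ (FOLLOW(N) if α ⇒* ε)).

C → n: PREDICT = { 'n' }
  'n' is in predict set, so this production goes in M[C, 'n']

M[C, 'n'] = C → n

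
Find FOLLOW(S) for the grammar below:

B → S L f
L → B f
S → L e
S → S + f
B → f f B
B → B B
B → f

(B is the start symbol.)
{ '+', 'f' }

To compute FOLLOW(S), find every occurrence of S on a right-hand side N → α S β: add FIRST(β) \ {ε}, and if β is empty or nullable also add FOLLOW(N). Iterate to a fixed point.

In B → S L f: S is followed by L f, add FIRST(L f) \ {ε} = { 'f' }
In S → S + f: S is followed by '+' f, add FIRST('+' f) \ {ε} = { '+' }

Taking the union: FOLLOW(S) = { '+', 'f' }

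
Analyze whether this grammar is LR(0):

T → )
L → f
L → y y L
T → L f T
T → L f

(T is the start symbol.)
No. Shift-reduce conflict between [T → L f .] and [L → . f]

Augment with T' → T and build the canonical LR(0) collection (I0 = CLOSURE({[T' → . T]}), then GOTO on every symbol after a dot until no new states appear). It has 10 states:
  I0: { [L → . f], [L → . y y L], [T → . )], [T → . L f T], [T → . L f], [T' → . T] }  — shift
  I1: { [T → ) .] }  — reduce
  I2: { [T → L . f T], [T → L . f] }  — shift
  I3: { [T' → T .] }  — accept
  I4: { [L → f .] }  — reduce
  I5: { [L → y . y L] }  — shift
  I6: { [L → . f], [L → . y y L], [L → y y . L] }  — shift
  I7: { [L → y y L .] }  — reduce
  I8: { [L → . f], [L → . y y L], [T → . )], [T → . L f T], [T → . L f], [T → L f . T], [T → L f .] }  — shift, reduce
  I9: { [T → L f T .] }  — reduce

Conflict in state I8:
  Shift-reduce conflict between [T → L f .] and [L → . f]
So the grammar is NOT LR(0).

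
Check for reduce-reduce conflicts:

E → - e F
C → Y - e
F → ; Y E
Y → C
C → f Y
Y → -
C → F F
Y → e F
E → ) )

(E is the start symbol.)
No reduce-reduce conflicts

A reduce-reduce conflict occurs when an LR(0) state has two complete items [A → α .] and [B → β .] — both call for a reduction, and with no lookahead the parser cannot choose between them.

Augment with E' → E and build the canonical LR(0) collection (I0 = CLOSURE({[E' → . E]}), then GOTO on every symbol after a dot until no new states appear). It has 22 states:
  I0: { [E → . ) )], [E → . - e F], [E' → . E] }  — shift
  I1: { [E → ) . )] }  — shift
  I2: { [E → - . e F] }  — shift
  I3: { [E' → E .] }  — accept
  I4: { [E → - e . F], [F → . ; Y E] }  — shift
  I5: { [C → . F F], [C → . Y - e], [C → . f Y], [F → . ; Y E], [F → ; . Y E], [Y → . -], [Y → . C], [Y → . e F] }  — shift
  I6: { [E → - e F .] }  — reduce
  I7: { [Y → - .] }  — reduce
  I8: { [Y → C .] }  — reduce
  I9: { [C → F . F], [F → . ; Y E] }  — shift
  I10: { [C → Y . - e], [E → . ) )], [E → . - e F], [F → ; Y . E] }  — shift
  I11: { [F → . ; Y E], [Y → e . F] }  — shift
  I12: { [C → . F F], [C → . Y - e], [C → . f Y], [C → f . Y], [F → . ; Y E], [Y → . -], [Y → . C], [Y → . e F] }  — shift
  I13: { [C → Y . - e], [C → f Y .] }  — shift, reduce
  I14: { [C → Y - . e] }  — shift
  I15: { [C → Y - e .] }  — reduce
  I16: { [Y → e F .] }  — reduce
  I17: { [C → Y - . e], [E → - . e F] }  — shift
  I18: { [F → ; Y E .] }  — reduce
  I19: { [C → Y - e .], [E → - e . F], [F → . ; Y E] }  — shift, reduce
  I20: { [C → F F .] }  — reduce
  I21: { [E → ) ) .] }  — reduce

No state contains more than one complete item.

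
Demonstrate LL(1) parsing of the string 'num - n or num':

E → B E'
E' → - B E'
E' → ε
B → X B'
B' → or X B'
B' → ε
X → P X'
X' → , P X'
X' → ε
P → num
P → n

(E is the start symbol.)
LL(1) parsing maintains a stack (initially the start symbol over $) and the input. At each step: if the stack top is a terminal, match it against the current input token; if it is a non-terminal N, replace it with the RHS of M[N, lookahead] (the unique production whose predict set contains the lookahead).

Stack is shown with the top on the left.

Stack           Input             Action
----------------------------------------
E $             num - n or num $  output E → B E'
B E' $          num - n or num $  output B → X B'
X B' E' $       num - n or num $  output X → P X'
P X' B' E' $    num - n or num $  output P → num
num X' B' E' $  num - n or num $  match 'num'
X' B' E' $      - n or num $      output X' → ε
B' E' $         - n or num $      output B' → ε
E' $            - n or num $      output E' → - B E'
- B E' $        - n or num $      match '-'
B E' $          n or num $        output B → X B'
X B' E' $       n or num $        output X → P X'
P X' B' E' $    n or num $        output P → n
n X' B' E' $    n or num $        match 'n'
X' B' E' $      or num $          output X' → ε
B' E' $         or num $          output B' → or X B'
or X B' E' $    or num $          match 'or'
X B' E' $       num $             output X → P X'
P X' B' E' $    num $             output P → num
num X' B' E' $  num $             match 'num'
X' B' E' $      $                 output X' → ε
B' E' $         $                 output B' → ε
E' $            $                 output E' → ε
$               $                 accept

The string is accepted.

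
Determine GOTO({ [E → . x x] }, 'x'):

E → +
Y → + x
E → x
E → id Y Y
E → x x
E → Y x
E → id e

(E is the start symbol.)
GOTO(I, 'x') = CLOSURE({ [A → αX.β] : [A → α.Xβ] ∈ I, X = 'x' })

Items with dot before 'x', with the dot advanced:
  [E → . x x] → [E → x . x]
Closure adds nothing (no advanced item has the dot before a non-terminal).

GOTO = { [E → x . x] }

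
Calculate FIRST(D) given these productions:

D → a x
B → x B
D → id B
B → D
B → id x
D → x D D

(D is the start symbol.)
{ 'a', 'id', 'x' }

To compute FIRST(D), examine every production with D on the left-hand side, reading each right-hand side left to right until a non-nullable symbol is reached.

From D → a x:
  - a is a terminal: add 'a' and stop
From D → id B:
  - id is a terminal: add 'id' and stop
From D → x D D:
  - x is a terminal: add 'x' and stop

Collecting: FIRST(D) = { 'a', 'id', 'x' }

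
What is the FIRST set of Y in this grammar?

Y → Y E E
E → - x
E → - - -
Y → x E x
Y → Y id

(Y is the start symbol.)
From Y → Y E E:
  - Y is the symbol being defined: contributes nothing new
    Y is not nullable, so stop
From Y → x E x:
  - x is a terminal: add 'x' and stop
From Y → Y id:
  - Y is the symbol being defined: contributes nothing new
    Y is not nullable, so stop

Collecting: FIRST(Y) = { 'x' }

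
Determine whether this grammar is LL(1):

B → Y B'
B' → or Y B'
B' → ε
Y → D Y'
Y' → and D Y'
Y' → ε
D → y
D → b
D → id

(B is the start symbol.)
A grammar is LL(1) if for each non-terminal N with multiple productions, the predict sets of those productions are pairwise disjoint, where PREDICT(N → α) = (FIRST(α) \ {ε}) ∪ (FOLLOW(N) if α ⇒* ε).

Relevant sets:
  FOLLOW(B') = { $ }
  FOLLOW(Y') = { $, 'or' }

For B':
  PREDICT(B' → or Y B') = { 'or' }
  PREDICT(B' → ε) = { $ }
For Y':
  PREDICT(Y' → and D Y') = { 'and' }
  PREDICT(Y' → ε) = { $, 'or' }
For D:
  PREDICT(D → y) = { 'y' }
  PREDICT(D → b) = { 'b' }
  PREDICT(D → id) = { 'id' }
B, Y have a single production, so nothing to check there.

All predict sets are disjoint. The grammar IS LL(1).

Answer: Yes, the grammar is LL(1).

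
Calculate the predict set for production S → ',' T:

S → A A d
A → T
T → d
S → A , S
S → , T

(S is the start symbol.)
PREDICT(S → ',' T) = (FIRST(RHS) \ {ε}) ∪ (FOLLOW(S) if ε ∈ FIRST(RHS), i.e. RHS ⇒* ε)
FIRST(',' T) = { ',' }
ε ∉ FIRST(',' T), so FOLLOW(S) is not added.
PREDICT(S → ',' T) = { ',' }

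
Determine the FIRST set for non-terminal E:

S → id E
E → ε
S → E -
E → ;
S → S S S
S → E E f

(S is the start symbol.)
{ ';', ε }

From E → ε:
  - ε-production, so ε ∈ FIRST(E)
From E → ;:
  - ';' is a terminal: add ';' and stop

Collecting: FIRST(E) = { ';', ε }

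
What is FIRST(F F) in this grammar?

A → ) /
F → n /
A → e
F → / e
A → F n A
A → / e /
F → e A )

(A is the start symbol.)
FIRST sets of the non-terminals involved (from the grammar, by fixed-point iteration):
  FIRST(F) = { '/', 'e', 'n' }

To compute FIRST(F F), process the symbols left to right:
Symbol F is a non-terminal. Add FIRST(F) \ {ε} = { '/', 'e', 'n' }
F is not nullable (ε ∉ FIRST(F)), so stop here.
FIRST(F F) = { '/', 'e', 'n' }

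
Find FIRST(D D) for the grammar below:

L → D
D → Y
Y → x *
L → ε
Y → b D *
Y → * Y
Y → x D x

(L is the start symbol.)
{ '*', 'b', 'x' }

FIRST sets of the non-terminals involved (from the grammar, by fixed-point iteration):
  FIRST(D) = { '*', 'b', 'x' }

To compute FIRST(D D), process the symbols left to right:
Symbol D is a non-terminal. Add FIRST(D) \ {ε} = { '*', 'b', 'x' }
D is not nullable (ε ∉ FIRST(D)), so stop here.
FIRST(D D) = { '*', 'b', 'x' }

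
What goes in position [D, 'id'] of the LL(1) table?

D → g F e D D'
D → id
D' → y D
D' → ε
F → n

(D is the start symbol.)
To find M[D, 'id'], we find productions for D where 'id' is in the predict set (PREDICT(N → α) = (FIRST(α) \ {ε}) ∪ (FOLLOW(N) if α ⇒* ε)).

D → g F e D D': PREDICT = { 'g' }
D → id: PREDICT = { 'id' }
  'id' is in predict set, so this production goes in M[D, 'id']

M[D, 'id'] = D → id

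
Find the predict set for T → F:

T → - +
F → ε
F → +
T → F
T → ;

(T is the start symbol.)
PREDICT(T → F) = (FIRST(RHS) \ {ε}) ∪ (FOLLOW(T) if ε ∈ FIRST(RHS), i.e. RHS ⇒* ε)
FIRST(F) = { '+', ε }
FIRST(F) = { '+', ε }
ε ∈ FIRST(F) (the right-hand side is nullable), so add FOLLOW(T) = { $ }
PREDICT(T → F) = { $, '+' }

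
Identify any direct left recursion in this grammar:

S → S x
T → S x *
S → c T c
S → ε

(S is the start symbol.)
Yes, S is left-recursive

S → S x: LEFT RECURSIVE (starts with S)
T → S x *: starts with S
S → c T c: starts with c
S → ε: starts with ε

The grammar has direct left recursion on: S.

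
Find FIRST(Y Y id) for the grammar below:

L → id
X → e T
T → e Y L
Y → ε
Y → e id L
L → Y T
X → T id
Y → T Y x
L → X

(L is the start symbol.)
FIRST sets of the non-terminals involved (from the grammar, by fixed-point iteration):
  FIRST(Y) = { 'e', ε }

To compute FIRST(Y Y id), process the symbols left to right:
Symbol Y is a non-terminal. Add FIRST(Y) \ {ε} = { 'e' }
Y is nullable (ε ∈ FIRST(Y)), continue to the next symbol.
Symbol Y is a non-terminal. Add FIRST(Y) \ {ε} = { 'e' }
Y is nullable (ε ∈ FIRST(Y)), continue to the next symbol.
Symbol id is a terminal. Add 'id' and stop.
FIRST(Y Y id) = { 'e', 'id' }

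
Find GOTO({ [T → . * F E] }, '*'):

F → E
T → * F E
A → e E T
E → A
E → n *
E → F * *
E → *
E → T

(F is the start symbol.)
GOTO(I, '*') = CLOSURE({ [A → αX.β] : [A → α.Xβ] ∈ I, X = '*' })

Items with dot before '*', with the dot advanced:
  [T → . * F E] → [T → * . F E]
Closure of the advanced items:
  [T → * . F E] has the dot before F: add [F → . E]
  [F → . E] has the dot before E: add [E → . A], [E → . n *], [E → . F * *], [E → . *], [E → . T]
  [E → . A] has the dot before A: add [A → . e E T]
  [E → . T] has the dot before T: add [T → . * F E]

GOTO = { [A → . e E T], [E → . *], [E → . A], [E → . F * *], [E → . T], [E → . n *], [F → . E], [T → * . F E], [T → . * F E] }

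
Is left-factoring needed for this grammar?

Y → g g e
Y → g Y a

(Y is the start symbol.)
Yes, Y has productions with common prefix 'g'

Left-factoring is needed when two productions for the same non-terminal
share a common prefix on the right-hand side.

Productions for Y:
  Y → g g e
  Y → g Y a

Found common prefix 'g' in productions for Y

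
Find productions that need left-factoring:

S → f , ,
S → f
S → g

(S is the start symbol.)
Yes, S has productions with common prefix 'f'

Left-factoring is needed when two productions for the same non-terminal
share a common prefix on the right-hand side.

Productions for S:
  S → f , ,
  S → f
  S → g

Found common prefix 'f' in productions for S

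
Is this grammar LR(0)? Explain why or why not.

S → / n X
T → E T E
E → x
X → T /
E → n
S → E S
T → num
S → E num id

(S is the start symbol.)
A grammar is LR(0) if no state in the canonical LR(0) collection has:
  - both a shift item (dot before a terminal) and a complete item (shift-reduce conflict), or
  - two or more complete items (reduce-reduce conflict; the accept item [S' → S .] counts as a complete item here).

Augment with S' → S and build the canonical LR(0) collection (I0 = CLOSURE({[S' → . S]}), then GOTO on every symbol after a dot until no new states appear). It has 17 states:
  I0: { [E → . n], [E → . x], [S → . / n X], [S → . E S], [S → . E num id], [S' → . S] }  — shift
  I1: { [S → / . n X] }  — shift
  I2: { [E → . n], [E → . x], [S → . / n X], [S → . E S], [S → . E num id], [S → E . S], [S → E . num id] }  — shift
  I3: { [S' → S .] }  — accept
  I4: { [E → n .] }  — reduce
  I5: { [E → x .] }  — reduce
  I6: { [S → E S .] }  — reduce
  I7: { [S → E num . id] }  — shift
  I8: { [S → E num id .] }  — reduce
  I9: { [E → . n], [E → . x], [S → / n . X], [T → . E T E], [T → . num], [X → . T /] }  — shift
  I10: { [E → . n], [E → . x], [T → . E T E], [T → . num], [T → E . T E] }  — shift
  I11: { [X → T . /] }  — shift
  I12: { [S → / n X .] }  — reduce
  I13: { [T → num .] }  — reduce
  I14: { [X → T / .] }  — reduce
  I15: { [E → . n], [E → . x], [T → E T . E] }  — shift
  I16: { [T → E T E .] }  — reduce

Every state is either a pure shift/goto state or contains exactly one complete item and nothing to shift — no conflicts. The grammar is LR(0).

Answer: Yes, the grammar is LR(0)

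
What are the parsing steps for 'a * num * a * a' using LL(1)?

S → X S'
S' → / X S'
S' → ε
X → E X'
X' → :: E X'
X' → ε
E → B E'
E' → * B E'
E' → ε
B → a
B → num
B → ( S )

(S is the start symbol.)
LL(1) parsing maintains a stack (initially the start symbol over $) and the input. At each step: if the stack top is a terminal, match it against the current input token; if it is a non-terminal N, replace it with the RHS of M[N, lookahead] (the unique production whose predict set contains the lookahead).

Stack is shown with the top on the left.

Stack           Input              Action
-----------------------------------------
S $             a * num * a * a $  output S → X S'
X S' $          a * num * a * a $  output X → E X'
E X' S' $       a * num * a * a $  output E → B E'
B E' X' S' $    a * num * a * a $  output B → a
a E' X' S' $    a * num * a * a $  match 'a'
E' X' S' $      * num * a * a $    output E' → * B E'
* B E' X' S' $  * num * a * a $    match '*'
B E' X' S' $    num * a * a $      output B → num
num E' X' S' $  num * a * a $      match 'num'
E' X' S' $      * a * a $          output E' → * B E'
* B E' X' S' $  * a * a $          match '*'
B E' X' S' $    a * a $            output B → a
a E' X' S' $    a * a $            match 'a'
E' X' S' $      * a $              output E' → * B E'
* B E' X' S' $  * a $              match '*'
B E' X' S' $    a $                output B → a
a E' X' S' $    a $                match 'a'
E' X' S' $      $                  output E' → ε
X' S' $         $                  output X' → ε
S' $            $                  output S' → ε
$               $                  accept

The string is accepted.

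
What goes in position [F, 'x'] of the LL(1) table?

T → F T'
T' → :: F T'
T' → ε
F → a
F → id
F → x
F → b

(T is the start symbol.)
F → x

To find M[F, 'x'], we find productions for F where 'x' is in the predict set (PREDICT(N → α) = (FIRST(α) \ {ε}) ∪ (FOLLOW(N) if α ⇒* ε)).

F → a: PREDICT = { 'a' }
F → id: PREDICT = { 'id' }
F → x: PREDICT = { 'x' }
  'x' is in predict set, so this production goes in M[F, 'x']
F → b: PREDICT = { 'b' }

M[F, 'x'] = F → x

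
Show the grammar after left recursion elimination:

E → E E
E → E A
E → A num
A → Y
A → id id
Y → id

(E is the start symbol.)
E → A num E'
E' → E E'
E' → A E'
E' → ε
A → Y
A → id id
Y → id

E is directly left-recursive. The standard transformation for
  A → A α₁ | ... | A α_m | β₁ | ... | β_n
is
  A  → β₁ A' | ... | β_n A'
  A' → α₁ A' | ... | α_m A' | ε

E → A num becomes E → A num E'
E → E E becomes E' → E E'
E → E A becomes E' → A E'
Add E' → ε

Productions for other non-terminals are unchanged:
  A → Y
  A → id id
  Y → id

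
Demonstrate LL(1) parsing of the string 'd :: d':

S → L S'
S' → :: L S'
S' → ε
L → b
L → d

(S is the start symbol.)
Stack is shown with the top on the left.

Stack      Input     Action
---------------------------
S $        d :: d $  output S → L S'
L S' $     d :: d $  output L → d
d S' $     d :: d $  match 'd'
S' $       :: d $    output S' → :: L S'
:: L S' $  :: d $    match '::'
L S' $     d $       output L → d
d S' $     d $       match 'd'
S' $       $         output S' → ε
$          $         accept

The string is accepted.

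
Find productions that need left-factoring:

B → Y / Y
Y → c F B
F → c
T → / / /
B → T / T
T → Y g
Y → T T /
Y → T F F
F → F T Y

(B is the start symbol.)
Left-factoring is needed when two productions for the same non-terminal
share a common prefix on the right-hand side.

Productions for B:
  B → Y / Y
  B → T / T
Productions for Y:
  Y → c F B
  Y → T T /
  Y → T F F
Productions for F:
  F → c
  F → F T Y
Productions for T:
  T → / / /
  T → Y g

Found common prefix 'T' in productions for Y

Answer: Yes, Y has productions with common prefix 'T'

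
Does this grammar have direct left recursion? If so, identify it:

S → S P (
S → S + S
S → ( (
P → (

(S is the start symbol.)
S → S P (: LEFT RECURSIVE (starts with S)
S → S + S: LEFT RECURSIVE (starts with S)
S → ( (: starts with '('
P → (: starts with '('

The grammar has direct left recursion on: S.

Answer: Yes, S is left-recursive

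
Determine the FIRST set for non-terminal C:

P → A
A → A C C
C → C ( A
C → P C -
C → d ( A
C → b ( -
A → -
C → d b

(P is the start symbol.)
FIRST sets of the other non-terminals involved (by the same procedure, iterated to a fixed point):
  FIRST(P) = { '-' }

From C → C ( A:
  - C is the symbol being defined: contributes nothing new
    C is not nullable, so stop
From C → P C -:
  - P is a non-terminal: add FIRST(P) \ {ε} = { '-' }
    P is not nullable, so stop
From C → d ( A:
  - d is a terminal: add 'd' and stop
From C → b ( -:
  - b is a terminal: add 'b' and stop
From C → d b:
  - d is a terminal: add 'd' and stop

Collecting: FIRST(C) = { '-', 'b', 'd' }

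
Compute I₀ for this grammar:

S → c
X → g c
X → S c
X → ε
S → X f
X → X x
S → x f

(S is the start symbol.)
{ [S → . X f], [S → . c], [S → . x f], [S' → . S], [X → . S c], [X → . X x], [X → . g c], [X → .] }

First, augment the grammar with S' → S
I₀ = CLOSURE({ [S' → . S] }):
  [S' → . S] has the dot before S: add [S → . c], [S → . X f], [S → . x f]
  [S → . X f] has the dot before X: add [X → . g c], [X → . S c], [X → .], [X → . X x]
No further items can be added.

I₀ = { [S → . X f], [S → . c], [S → . x f], [S' → . S], [X → . S c], [X → . X x], [X → . g c], [X → .] }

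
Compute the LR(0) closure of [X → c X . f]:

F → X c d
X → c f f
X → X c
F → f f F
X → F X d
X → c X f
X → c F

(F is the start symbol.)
Start with: [X → c X . f]
The dot precedes the terminal f, so nothing is added.

CLOSURE = { [X → c X . f] }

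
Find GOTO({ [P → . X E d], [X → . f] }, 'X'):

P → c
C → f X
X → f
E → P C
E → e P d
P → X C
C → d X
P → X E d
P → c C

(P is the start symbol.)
GOTO(I, 'X') = CLOSURE({ [A → αX.β] : [A → α.Xβ] ∈ I, X = 'X' })

Items with dot before 'X', with the dot advanced:
  [P → . X E d] → [P → X . E d]
Closure of the advanced items:
  [P → X . E d] has the dot before E: add [E → . P C], [E → . e P d]
  [E → . P C] has the dot before P: add [P → . c], [P → . X C], [P → . X E d], [P → . c C]
  [P → . X C] has the dot before X: add [X → . f]

GOTO = { [E → . P C], [E → . e P d], [P → . X C], [P → . X E d], [P → . c C], [P → . c], [P → X . E d], [X → . f] }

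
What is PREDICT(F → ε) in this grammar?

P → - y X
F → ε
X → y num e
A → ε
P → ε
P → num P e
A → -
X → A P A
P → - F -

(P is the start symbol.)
{ '-' }

PREDICT(F → ε) = (FIRST(RHS) \ {ε}) ∪ (FOLLOW(F) if ε ∈ FIRST(RHS), i.e. RHS ⇒* ε)
The right-hand side is ε (FIRST(ε) = { ε }), so the predict set is FOLLOW(F) = { '-' }
PREDICT(F → ε) = { '-' }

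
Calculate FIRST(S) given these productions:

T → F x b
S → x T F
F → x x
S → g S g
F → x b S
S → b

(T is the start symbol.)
{ 'b', 'g', 'x' }

To compute FIRST(S), examine every production with S on the left-hand side, reading each right-hand side left to right until a non-nullable symbol is reached.

From S → x T F:
  - x is a terminal: add 'x' and stop
From S → g S g:
  - g is a terminal: add 'g' and stop
From S → b:
  - b is a terminal: add 'b' and stop

Collecting: FIRST(S) = { 'b', 'g', 'x' }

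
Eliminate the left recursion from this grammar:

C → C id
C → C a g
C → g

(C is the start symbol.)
C is directly left-recursive. The standard transformation for
  A → A α₁ | ... | A α_m | β₁ | ... | β_n
is
  A  → β₁ A' | ... | β_n A'
  A' → α₁ A' | ... | α_m A' | ε

C → g becomes C → g C'
C → C id becomes C' → id C'
C → C a g becomes C' → a g C'
Add C' → ε

Resulting grammar:
C → g C'
C' → id C'
C' → a g C'
C' → ε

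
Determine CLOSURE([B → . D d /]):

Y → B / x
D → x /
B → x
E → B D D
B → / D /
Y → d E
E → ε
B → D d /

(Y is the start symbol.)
Start with: [B → . D d /]
  [B → . D d /] has the dot before D: add [D → . x /]
No further items can be added.

CLOSURE = { [B → . D d /], [D → . x /] }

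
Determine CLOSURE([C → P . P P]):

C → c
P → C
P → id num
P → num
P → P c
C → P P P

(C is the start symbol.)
{ [C → . P P P], [C → . c], [C → P . P P], [P → . C], [P → . P c], [P → . id num], [P → . num] }

To compute CLOSURE, for each item [A → α.Bβ] where B is a non-terminal, add [B → .γ] for all productions B → γ; repeat for the newly added items until nothing changes.

Start with: [C → P . P P]
  [C → P . P P] has the dot before P: add [P → . C], [P → . id num], [P → . num], [P → . P c]
  [P → . C] has the dot before C: add [C → . c], [C → . P P P]
No further items can be added.

CLOSURE = { [C → . P P P], [C → . c], [C → P . P P], [P → . C], [P → . P c], [P → . id num], [P → . num] }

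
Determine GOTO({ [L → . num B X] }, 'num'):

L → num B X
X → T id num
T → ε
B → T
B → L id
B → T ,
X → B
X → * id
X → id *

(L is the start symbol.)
GOTO(I, 'num') = CLOSURE({ [A → αX.β] : [A → α.Xβ] ∈ I, X = 'num' })

Items with dot before 'num', with the dot advanced:
  [L → . num B X] → [L → num . B X]
Closure of the advanced items:
  [L → num . B X] has the dot before B: add [B → . T], [B → . L id], [B → . T ,]
  [B → . T] has the dot before T: add [T → .]
  [B → . L id] has the dot before L: add [L → . num B X]

GOTO = { [B → . L id], [B → . T ,], [B → . T], [L → . num B X], [L → num . B X], [T → .] }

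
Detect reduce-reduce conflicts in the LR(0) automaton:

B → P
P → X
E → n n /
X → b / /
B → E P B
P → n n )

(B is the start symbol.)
A reduce-reduce conflict occurs when an LR(0) state has two complete items [A → α .] and [B → β .] — both call for a reduction, and with no lookahead the parser cannot choose between them.

Augment with B' → B and build the canonical LR(0) collection (I0 = CLOSURE({[B' → . B]}), then GOTO on every symbol after a dot until no new states appear). It has 16 states:
  I0: { [B → . E P B], [B → . P], [B' → . B], [E → . n n /], [P → . X], [P → . n n )], [X → . b / /] }  — shift
  I1: { [B' → B .] }  — accept
  I2: { [B → E . P B], [P → . X], [P → . n n )], [X → . b / /] }  — shift
  I3: { [B → P .] }  — reduce
  I4: { [P → X .] }  — reduce
  I5: { [X → b . / /] }  — shift
  I6: { [E → n . n /], [P → n . n )] }  — shift
  I7: { [E → n n . /], [P → n n . )] }  — shift
  I8: { [P → n n ) .] }  — reduce
  I9: { [E → n n / .] }  — reduce
  I10: { [X → b / . /] }  — shift
  I11: { [X → b / / .] }  — reduce
  I12: { [B → . E P B], [B → . P], [B → E P . B], [E → . n n /], [P → . X], [P → . n n )], [X → . b / /] }  — shift
  I13: { [P → n . n )] }  — shift
  I14: { [P → n n . )] }  — shift
  I15: { [B → E P B .] }  — reduce

No state contains more than one complete item.

Answer: No reduce-reduce conflicts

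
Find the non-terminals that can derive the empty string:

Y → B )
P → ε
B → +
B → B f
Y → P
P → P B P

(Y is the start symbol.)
{ 'P', 'Y' }

A non-terminal is nullable if it can derive ε (the empty string): either it has an ε-production, or it has a production whose right-hand side consists entirely of nullable non-terminals.

ε-productions: P → ε
So P is immediately nullable.
Y → P: every symbol on the right is nullable, so Y is nullable too.
No further non-terminal can be added: every production for the remaining non-terminals contains a terminal or a non-nullable non-terminal.
Nullable = { 'P', 'Y' }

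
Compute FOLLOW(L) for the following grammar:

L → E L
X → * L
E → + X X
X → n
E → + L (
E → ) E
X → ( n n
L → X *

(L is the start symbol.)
L is the start symbol, so $ ∈ FOLLOW(L).
In L → E L: L is at the end; this adds FOLLOW(L) to itself — nothing new
In X → * L: L is at the end, add FOLLOW(X)
In E → + L (: L is followed by '(', add FIRST('(') \ {ε} = { '(' }

The FOLLOW sets referred to above (computed the same way, to a fixed point):
  FOLLOW(X) = { '(', ')', '*', '+', 'n' }

Taking the union: FOLLOW(L) = { $, '(', ')', '*', '+', 'n' }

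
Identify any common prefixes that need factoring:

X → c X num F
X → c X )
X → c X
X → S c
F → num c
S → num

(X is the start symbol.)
Yes, X has productions with common prefix 'c X'

Left-factoring is needed when two productions for the same non-terminal
share a common prefix on the right-hand side.

Productions for X:
  X → c X num F
  X → c X )
  X → c X
  X → S c

Found common prefix 'c X' in productions for X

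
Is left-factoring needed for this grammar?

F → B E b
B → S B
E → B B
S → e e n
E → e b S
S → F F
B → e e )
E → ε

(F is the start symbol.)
No, left-factoring is not needed

Left-factoring is needed when two productions for the same non-terminal
share a common prefix on the right-hand side.

Productions for B:
  B → S B
  B → e e )
Productions for E:
  E → B B
  E → e b S
  E → ε
Productions for S:
  S → e e n
  S → F F

No common prefixes found.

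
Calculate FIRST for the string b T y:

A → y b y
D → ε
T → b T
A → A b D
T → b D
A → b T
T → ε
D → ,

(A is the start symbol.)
{ 'b' }

To compute FIRST(b T y), process the symbols left to right:
Symbol b is a terminal. Add 'b' and stop.
FIRST(b T y) = { 'b' }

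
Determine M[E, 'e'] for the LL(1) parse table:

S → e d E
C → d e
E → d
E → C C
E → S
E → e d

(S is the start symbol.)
E → S, E → e d

To find M[E, 'e'], we find productions for E where 'e' is in the predict set (PREDICT(N → α) = (FIRST(α) \ {ε}) ∪ (FOLLOW(N) if α ⇒* ε)).

Relevant sets:
  FIRST(C) = { 'd' }
  FIRST(S) = { 'e' }

E → d: PREDICT = { 'd' }
E → C C: PREDICT = { 'd' }
E → S: PREDICT = { 'e' }
  'e' is in predict set, so this production goes in M[E, 'e']
E → e d: PREDICT = { 'e' }
  'e' is in predict set, so this production goes in M[E, 'e']

M[E, 'e'] = E → S, E → e d  (a multiply-defined cell — the grammar is not LL(1))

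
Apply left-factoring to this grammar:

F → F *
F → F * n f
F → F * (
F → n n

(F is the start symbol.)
F → F * F'
F' → ε
F' → n f
F' → (
F → n n

Left-factoring transforms A → αβ₁ | αβ₂ into A → αA' and A' → β₁ | β₂
(α is the longest common prefix among the alternatives). Repeat until
no nonterminal has two alternatives with a common prefix.

Round 1: F has alternatives sharing prefix 'F *'. Introduce F': F → F * F'
  Add: F' → ε
  Add: F' → n f
  Add: F' → (

No remaining common prefixes — done.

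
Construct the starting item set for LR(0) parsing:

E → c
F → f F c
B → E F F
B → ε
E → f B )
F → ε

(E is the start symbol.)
First, augment the grammar with E' → E
I₀ = CLOSURE({ [E' → . E] }):
  [E' → . E] has the dot before E: add [E → . c], [E → . f B )]
No further items can be added.

I₀ = { [E → . c], [E → . f B )], [E' → . E] }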